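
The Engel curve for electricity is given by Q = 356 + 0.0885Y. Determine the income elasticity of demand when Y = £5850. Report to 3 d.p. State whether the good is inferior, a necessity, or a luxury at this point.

At Y = 5850: Q = 873.725.
dQ/dY = 0.0885.
η = (dQ/dY)·(Y/Q) = 0.0885 × (5850/873.725) = 0.593.
Since 0 < η < 1, the good is a necessity.

0.593 (necessity)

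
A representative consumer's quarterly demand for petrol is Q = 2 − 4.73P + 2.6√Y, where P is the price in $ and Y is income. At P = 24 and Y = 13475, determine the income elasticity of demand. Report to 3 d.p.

0.793

At P = 24, Y = 13475: Q = 190.293.
Holding P constant, ∂Q/∂Y = 2.6/(2√Y) = 0.011199.
η_Y = (∂Q/∂Y)·(Y/Q) = 0.011199 × (13475/190.293) = 0.793.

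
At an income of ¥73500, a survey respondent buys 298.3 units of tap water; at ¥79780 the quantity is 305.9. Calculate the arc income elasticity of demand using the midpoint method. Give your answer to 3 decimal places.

0.307

ΔQ = 305.9 − 298.3 = 7.6; midpoint Q̄ = (298.3 + 305.9)/2 = 302.1.
ΔI = 79780 − 73500 = 6280; midpoint Ī = (73500 + 79780)/2 = 76640.
η = (ΔQ/Q̄) ÷ (ΔI/Ī) = (7.6/302.1) ÷ (6280/76640) = 0.307.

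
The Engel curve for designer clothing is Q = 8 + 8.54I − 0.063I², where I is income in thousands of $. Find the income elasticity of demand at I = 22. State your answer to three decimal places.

0.767

At I = 22: Q = 165.3880.
dQ/dI = 8.54 − 0.126I = 5.76800.
η = (dQ/dI)·(I/Q) = 5.76800 × (22/165.3880) = 0.767.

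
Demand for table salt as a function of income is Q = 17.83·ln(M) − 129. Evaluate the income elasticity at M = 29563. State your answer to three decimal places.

At M = 29563: Q = 54.547.
dQ/dM = 17.83/M = 0.000603119 at this income.
η = (dQ/dM)·(M/Q) = 0.000603119 × (29563/54.547) = 0.327.

0.327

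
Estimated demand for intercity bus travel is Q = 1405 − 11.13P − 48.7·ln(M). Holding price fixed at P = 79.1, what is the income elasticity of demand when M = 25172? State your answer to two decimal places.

At P = 79.1, M = 25172: Q = 31.116.
Holding P constant, ∂Q/∂M = -48.7/M = -0.00193469.
η_M = (∂Q/∂M)·(M/Q) = -0.00193469 × (25172/31.116) = -1.57.

-1.57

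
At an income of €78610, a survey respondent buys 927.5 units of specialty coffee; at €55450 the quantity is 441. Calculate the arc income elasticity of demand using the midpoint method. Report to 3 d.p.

2.058

ΔQ = 441 − 927.5 = -486.5; midpoint Q̄ = (927.5 + 441)/2 = 684.25.
ΔI = 55450 − 78610 = -23160; midpoint Ī = (78610 + 55450)/2 = 67030.
η = (ΔQ/Q̄) ÷ (ΔI/Ī) = (-486.5/684.25) ÷ (-23160/67030) = 2.058.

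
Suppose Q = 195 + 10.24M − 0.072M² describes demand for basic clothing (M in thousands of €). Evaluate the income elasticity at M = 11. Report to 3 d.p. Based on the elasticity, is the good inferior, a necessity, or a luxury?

At M = 11: Q = 298.9280.
dQ/dM = 10.24 − 0.144M = 8.65600.
η = (dQ/dM)·(M/Q) = 8.65600 × (11/298.9280) = 0.319.
0 < η < 1 ⇒ necessity.

0.319 (necessity)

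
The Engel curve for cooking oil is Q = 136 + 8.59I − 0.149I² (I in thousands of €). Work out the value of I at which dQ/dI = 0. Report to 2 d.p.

dQ/dI = 8.59 − 0.298I.
The good is inferior where dQ/dI < 0. Setting dQ/dI = 0 gives I = 8.59 / 0.298 = 28.83.

28.83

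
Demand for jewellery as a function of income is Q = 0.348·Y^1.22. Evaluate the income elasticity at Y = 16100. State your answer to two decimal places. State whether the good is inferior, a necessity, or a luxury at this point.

For Q = A·Y^β the income elasticity is constant and equal to β.
Here β = 1.22, so η = 1.22.
Since η > 1, the good is a luxury.

1.22 (luxury)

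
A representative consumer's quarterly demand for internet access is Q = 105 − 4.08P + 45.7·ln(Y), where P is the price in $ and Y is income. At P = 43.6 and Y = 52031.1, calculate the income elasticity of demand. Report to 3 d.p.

0.108

At P = 43.6, Y = 52031.1: Q = 423.396.
Holding P constant, ∂Q/∂Y = 45.7/Y = 0.000878321.
η_Y = (∂Q/∂Y)·(Y/Q) = 0.000878321 × (52031.1/423.396) = 0.108.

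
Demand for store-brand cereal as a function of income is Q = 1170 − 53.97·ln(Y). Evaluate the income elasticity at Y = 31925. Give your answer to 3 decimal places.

At Y = 31925: Q = 610.269.
dQ/dY = -53.97/Y = -0.00169052 at this income.
η = (dQ/dY)·(Y/Q) = -0.00169052 × (31925/610.269) = -0.088.

-0.088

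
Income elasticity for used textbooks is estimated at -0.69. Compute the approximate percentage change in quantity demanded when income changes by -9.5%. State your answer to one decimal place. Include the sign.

%ΔQ ≈ η × %ΔI = -0.69 × (-9.5%) = 6.6%.

6.6%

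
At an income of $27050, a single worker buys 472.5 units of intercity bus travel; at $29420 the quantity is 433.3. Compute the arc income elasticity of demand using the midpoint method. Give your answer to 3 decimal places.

ΔQ = 433.3 − 472.5 = -39.2; midpoint Q̄ = (472.5 + 433.3)/2 = 452.9.
ΔI = 29420 − 27050 = 2370; midpoint Ī = (27050 + 29420)/2 = 28235.
η = (ΔQ/Q̄) ÷ (ΔI/Ī) = (-39.2/452.9) ÷ (2370/28235) = -1.031.

-1.031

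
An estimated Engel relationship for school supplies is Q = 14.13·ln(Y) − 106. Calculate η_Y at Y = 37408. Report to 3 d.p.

0.330

At Y = 37408: Q = 42.784.
dQ/dY = 14.13/Y = 0.000377727 at this income.
η = (dQ/dY)·(Y/Q) = 0.000377727 × (37408/42.784) = 0.330.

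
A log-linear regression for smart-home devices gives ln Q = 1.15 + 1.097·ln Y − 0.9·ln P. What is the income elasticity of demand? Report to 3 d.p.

1.097

In a log-linear demand, the coefficient on ln Y is the income elasticity.
So η = 1.097.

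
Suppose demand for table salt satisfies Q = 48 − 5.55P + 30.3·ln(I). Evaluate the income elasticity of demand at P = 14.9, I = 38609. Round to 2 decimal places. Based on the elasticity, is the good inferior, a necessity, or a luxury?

At P = 14.9, I = 38609: Q = 285.311.
Holding P constant, ∂Q/∂I = 30.3/I = 0.000784791.
η_I = (∂Q/∂I)·(I/Q) = 0.000784791 × (38609/285.311) = 0.11.
Since 0 < η < 1, this is a necessity.

0.11 (necessity)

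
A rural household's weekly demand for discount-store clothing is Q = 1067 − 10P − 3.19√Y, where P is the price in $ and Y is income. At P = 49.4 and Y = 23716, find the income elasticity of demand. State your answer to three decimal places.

At P = 49.4, Y = 23716: Q = 81.740.
Holding P constant, ∂Q/∂Y = -3.19/(2√Y) = -0.0103571.
η_Y = (∂Q/∂Y)·(Y/Q) = -0.0103571 × (23716/81.740) = -3.005.

-3.005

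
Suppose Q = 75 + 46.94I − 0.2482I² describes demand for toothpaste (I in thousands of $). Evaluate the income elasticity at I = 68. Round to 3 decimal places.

At I = 68: Q = 2119.2432.
dQ/dI = 46.94 − 0.4964I = 13.18480.
η = (dQ/dI)·(I/Q) = 13.18480 × (68/2119.2432) = 0.423.

0.423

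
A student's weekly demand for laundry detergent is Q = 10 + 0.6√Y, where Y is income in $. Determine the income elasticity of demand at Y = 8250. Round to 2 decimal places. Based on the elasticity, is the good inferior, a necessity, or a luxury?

0.42 (necessity)

At Y = 8250: Q = 64.498.
dQ/dY = 0.6/(2√Y) = 0.00330289 at this income.
η = (dQ/dY)·(Y/Q) = 0.00330289 × (8250/64.498) = 0.42.
Since 0 < η < 1, the good is a necessity.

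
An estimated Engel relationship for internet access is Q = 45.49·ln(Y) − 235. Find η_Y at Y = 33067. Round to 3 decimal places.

At Y = 33067: Q = 238.382.
dQ/dY = 45.49/Y = 0.00137569 at this income.
η = (dQ/dY)·(Y/Q) = 0.00137569 × (33067/238.382) = 0.191.

0.191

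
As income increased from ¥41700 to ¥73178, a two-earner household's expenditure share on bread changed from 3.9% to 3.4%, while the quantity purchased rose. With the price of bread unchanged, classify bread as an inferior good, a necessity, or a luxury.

necessity

Quantity rises but the budget share falls as income rises, so 0 < η < 1.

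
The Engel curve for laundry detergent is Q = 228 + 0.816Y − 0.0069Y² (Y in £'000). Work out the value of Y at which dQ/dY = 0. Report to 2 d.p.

dQ/dY = 0.816 − 0.0138Y.
The good is inferior where dQ/dY < 0. Setting dQ/dY = 0 gives Y = 0.816 / 0.0138 = 59.13.

59.13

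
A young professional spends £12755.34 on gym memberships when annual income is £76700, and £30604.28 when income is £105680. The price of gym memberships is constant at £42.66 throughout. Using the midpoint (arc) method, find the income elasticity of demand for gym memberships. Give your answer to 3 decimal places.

2.591

With a constant price, Q₁ = 12755.34/42.66 = 299.000 and Q₂ = 30604.28/42.66 = 717.400 (equivalently, work directly with expenditure since P cancels).
Midpoint %ΔQ = (30604.28 − 12755.34)/21679.81 = 0.82330; midpoint %ΔI = (105680 − 76700)/91190 = 0.31780.
η = 0.82330 / 0.31780 = 2.591.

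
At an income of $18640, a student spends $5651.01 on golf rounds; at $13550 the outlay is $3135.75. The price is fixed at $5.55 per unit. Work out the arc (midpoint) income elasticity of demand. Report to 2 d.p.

1.81

With a constant price, Q₁ = 5651.01/5.55 = 1018.200 and Q₂ = 3135.75/5.55 = 565.000 (equivalently, work directly with expenditure since P cancels).
Midpoint %ΔQ = (3135.75 − 5651.01)/4393.38 = -0.57251; midpoint %ΔI = (13550 − 18640)/16095 = -0.31625.
η = -0.57251 / -0.31625 = 1.81.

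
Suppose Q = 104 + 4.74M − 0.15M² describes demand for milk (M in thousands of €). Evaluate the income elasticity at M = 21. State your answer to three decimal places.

-0.238

At M = 21: Q = 137.3900.
dQ/dM = 4.74 − 0.3M = -1.56000.
η = (dQ/dM)·(M/Q) = -1.56000 × (21/137.3900) = -0.238.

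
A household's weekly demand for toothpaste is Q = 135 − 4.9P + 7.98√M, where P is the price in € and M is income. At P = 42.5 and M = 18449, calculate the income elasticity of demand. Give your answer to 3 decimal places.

0.536

At P = 42.5, M = 18449: Q = 1010.650.
Holding P constant, ∂Q/∂M = 7.98/(2√M) = 0.0293756.
η_M = (∂Q/∂M)·(M/Q) = 0.0293756 × (18449/1010.650) = 0.536.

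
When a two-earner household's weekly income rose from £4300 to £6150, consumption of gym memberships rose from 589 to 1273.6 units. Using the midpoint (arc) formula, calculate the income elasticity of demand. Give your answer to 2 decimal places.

ΔQ = 1273.6 − 589 = 684.6; midpoint Q̄ = (589 + 1273.6)/2 = 931.3.
ΔI = 6150 − 4300 = 1850; midpoint Ī = (4300 + 6150)/2 = 5225.
η = (ΔQ/Q̄) ÷ (ΔI/Ī) = (684.6/931.3) ÷ (1850/5225) = 2.08.

2.08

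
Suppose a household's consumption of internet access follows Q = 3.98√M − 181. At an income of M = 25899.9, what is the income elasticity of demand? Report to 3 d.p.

0.697

At M = 25899.9: Q = 459.519.
dQ/dM = 3.98/(2√M) = 0.0123653 at this income.
η = (dQ/dM)·(M/Q) = 0.0123653 × (25899.9/459.519) = 0.697.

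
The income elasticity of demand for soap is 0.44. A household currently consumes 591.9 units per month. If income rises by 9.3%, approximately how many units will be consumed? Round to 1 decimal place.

616.1

%ΔQ ≈ η × %ΔI = 0.44 × 9.3% = 4.092%.
New Q ≈ 591.9 × (1 + 0.04092) = 616.1.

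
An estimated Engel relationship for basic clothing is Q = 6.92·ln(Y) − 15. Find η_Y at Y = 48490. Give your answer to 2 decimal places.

At Y = 48490: Q = 59.661.
dQ/dY = 6.92/Y = 0.00014271 at this income.
η = (dQ/dY)·(Y/Q) = 0.00014271 × (48490/59.661) = 0.12.

0.12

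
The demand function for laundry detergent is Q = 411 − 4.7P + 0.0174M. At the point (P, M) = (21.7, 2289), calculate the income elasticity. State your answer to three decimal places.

0.114

At P = 21.7, M = 2289: Q = 348.839.
Holding P constant, ∂Q/∂M = 0.0174.
η_M = (∂Q/∂M)·(M/Q) = 0.0174 × (2289/348.839) = 0.114.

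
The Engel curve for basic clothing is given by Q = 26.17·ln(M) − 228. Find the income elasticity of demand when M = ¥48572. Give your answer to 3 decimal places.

0.481

At M = 48572: Q = 54.395.
dQ/dM = 26.17/M = 0.000538788 at this income.
η = (dQ/dM)·(M/Q) = 0.000538788 × (48572/54.395) = 0.481.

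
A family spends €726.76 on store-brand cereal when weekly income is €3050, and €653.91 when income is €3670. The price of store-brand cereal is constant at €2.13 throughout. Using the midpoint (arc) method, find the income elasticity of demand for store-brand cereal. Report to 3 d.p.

-0.572

With a constant price, Q₁ = 726.76/2.13 = 341.202 and Q₂ = 653.91/2.13 = 307.000 (equivalently, work directly with expenditure since P cancels).
Midpoint %ΔQ = (653.91 − 726.76)/690.34 = -0.10553; midpoint %ΔI = (3670 − 3050)/3360 = 0.18452.
η = -0.10553 / 0.18452 = -0.572.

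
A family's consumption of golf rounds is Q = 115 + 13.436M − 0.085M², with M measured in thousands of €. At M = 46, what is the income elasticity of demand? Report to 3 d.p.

0.467

At M = 46: Q = 553.1960.
dQ/dM = 13.436 − 0.17M = 5.61600.
η = (dQ/dM)·(M/Q) = 5.61600 × (46/553.1960) = 0.467.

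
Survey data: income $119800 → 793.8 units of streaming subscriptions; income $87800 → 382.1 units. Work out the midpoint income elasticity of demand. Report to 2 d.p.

ΔQ = 382.1 − 793.8 = -411.7; midpoint Q̄ = (793.8 + 382.1)/2 = 587.95.
ΔI = 87800 − 119800 = -32000; midpoint Ī = (119800 + 87800)/2 = 103800.
η = (ΔQ/Q̄) ÷ (ΔI/Ī) = (-411.7/587.95) ÷ (-32000/103800) = 2.27.

2.27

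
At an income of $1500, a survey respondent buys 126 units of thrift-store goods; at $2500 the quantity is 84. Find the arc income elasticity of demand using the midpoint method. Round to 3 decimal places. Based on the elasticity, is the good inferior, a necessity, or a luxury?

-0.800 (inferior good)

ΔQ = 84 − 126 = -42; midpoint Q̄ = (126 + 84)/2 = 105.
ΔI = 2500 − 1500 = 1000; midpoint Ī = (1500 + 2500)/2 = 2000.
η = (ΔQ/Q̄) ÷ (ΔI/Ī) = (-42/105) ÷ (1000/2000) = -0.800.
η < 0 ⇒ inferior good.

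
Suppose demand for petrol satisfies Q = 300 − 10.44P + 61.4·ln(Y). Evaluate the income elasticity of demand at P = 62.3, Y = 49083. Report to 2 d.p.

0.20

At P = 62.3, Y = 49083: Q = 312.786.
Holding P constant, ∂Q/∂Y = 61.4/Y = 0.00125094.
η_Y = (∂Q/∂Y)·(Y/Q) = 0.00125094 × (49083/312.786) = 0.20.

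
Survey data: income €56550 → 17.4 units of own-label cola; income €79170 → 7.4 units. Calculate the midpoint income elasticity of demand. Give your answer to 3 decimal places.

ΔQ = 7.4 − 17.4 = -10; midpoint Q̄ = (17.4 + 7.4)/2 = 12.4.
ΔI = 79170 − 56550 = 22620; midpoint Ī = (56550 + 79170)/2 = 67860.
η = (ΔQ/Q̄) ÷ (ΔI/Ī) = (-10/12.4) ÷ (22620/67860) = -2.419.

-2.419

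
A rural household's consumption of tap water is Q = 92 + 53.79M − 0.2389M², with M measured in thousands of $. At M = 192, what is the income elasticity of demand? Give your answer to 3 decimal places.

-4.517

At M = 192: Q = 1612.8704.
dQ/dM = 53.79 − 0.4778M = -37.94760.
η = (dQ/dM)·(M/Q) = -37.94760 × (192/1612.8704) = -4.517.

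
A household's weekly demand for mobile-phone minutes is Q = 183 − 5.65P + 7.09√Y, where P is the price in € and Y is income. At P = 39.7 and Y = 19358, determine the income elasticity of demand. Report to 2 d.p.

0.52

At P = 39.7, Y = 19358: Q = 945.148.
Holding P constant, ∂Q/∂Y = 7.09/(2√Y) = 0.0254792.
η_Y = (∂Q/∂Y)·(Y/Q) = 0.0254792 × (19358/945.148) = 0.52.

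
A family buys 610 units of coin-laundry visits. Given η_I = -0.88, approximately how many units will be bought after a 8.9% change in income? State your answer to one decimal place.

562.2

%ΔQ ≈ η × %ΔI = -0.88 × 8.9% = -7.832%.
New Q ≈ 610 × (1 − 0.07832) = 562.2.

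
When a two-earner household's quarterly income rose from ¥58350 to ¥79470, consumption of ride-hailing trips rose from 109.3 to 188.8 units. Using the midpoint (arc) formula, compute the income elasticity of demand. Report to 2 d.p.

1.74

ΔQ = 188.8 − 109.3 = 79.5; midpoint Q̄ = (109.3 + 188.8)/2 = 149.05.
ΔI = 79470 − 58350 = 21120; midpoint Ī = (58350 + 79470)/2 = 68910.
η = (ΔQ/Q̄) ÷ (ΔI/Ī) = (79.5/149.05) ÷ (21120/68910) = 1.74.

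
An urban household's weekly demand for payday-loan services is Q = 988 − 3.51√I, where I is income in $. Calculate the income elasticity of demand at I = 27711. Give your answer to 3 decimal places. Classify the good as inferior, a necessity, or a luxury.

-0.724 (inferior good)

At I = 27711: Q = 403.704.
dQ/dI = -3.51/(2√I) = -0.0105427 at this income.
η = (dQ/dI)·(I/Q) = -0.0105427 × (27711/403.704) = -0.724.
Since η < 0, the good is an inferior good.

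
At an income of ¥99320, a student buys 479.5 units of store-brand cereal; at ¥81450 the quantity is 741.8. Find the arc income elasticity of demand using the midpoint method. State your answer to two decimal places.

ΔQ = 741.8 − 479.5 = 262.3; midpoint Q̄ = (479.5 + 741.8)/2 = 610.65.
ΔI = 81450 − 99320 = -17870; midpoint Ī = (99320 + 81450)/2 = 90385.
η = (ΔQ/Q̄) ÷ (ΔI/Ī) = (262.3/610.65) ÷ (-17870/90385) = -2.17.

-2.17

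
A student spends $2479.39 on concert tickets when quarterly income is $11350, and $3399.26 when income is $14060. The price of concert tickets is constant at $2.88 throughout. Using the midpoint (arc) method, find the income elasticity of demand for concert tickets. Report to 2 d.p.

With a constant price, Q₁ = 2479.39/2.88 = 860.899 and Q₂ = 3399.26/2.88 = 1180.299 (equivalently, work directly with expenditure since P cancels).
Midpoint %ΔQ = (3399.26 − 2479.39)/2939.33 = 0.31295; midpoint %ΔI = (14060 − 11350)/12705 = 0.21330.
η = 0.31295 / 0.21330 = 1.47.

1.47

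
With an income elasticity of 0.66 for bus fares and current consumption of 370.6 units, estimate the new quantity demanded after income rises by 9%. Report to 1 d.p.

392.6

%ΔQ ≈ η × %ΔI = 0.66 × 9% = 5.94%.
New Q ≈ 370.6 × (1 + 0.0594) = 392.6.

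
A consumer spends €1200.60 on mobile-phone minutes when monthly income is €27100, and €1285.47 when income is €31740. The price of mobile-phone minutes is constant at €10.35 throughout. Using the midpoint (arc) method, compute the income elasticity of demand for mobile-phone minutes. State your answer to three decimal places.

0.433

With a constant price, Q₁ = 1200.60/10.35 = 116.000 and Q₂ = 1285.47/10.35 = 124.200 (equivalently, work directly with expenditure since P cancels).
Midpoint %ΔQ = (1285.47 − 1200.60)/1243.03 = 0.06828; midpoint %ΔI = (31740 − 27100)/29420 = 0.15772.
η = 0.06828 / 0.15772 = 0.433.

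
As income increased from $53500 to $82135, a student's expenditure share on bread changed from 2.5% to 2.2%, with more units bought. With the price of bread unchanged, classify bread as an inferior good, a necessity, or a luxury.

necessity

Quantity rises but the budget share falls as income rises, so 0 < η < 1.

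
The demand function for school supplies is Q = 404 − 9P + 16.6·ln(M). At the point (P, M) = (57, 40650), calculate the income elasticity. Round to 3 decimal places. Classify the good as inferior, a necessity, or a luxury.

At P = 57, M = 40650: Q = 67.172.
Holding P constant, ∂Q/∂M = 16.6/M = 0.000408364.
η_M = (∂Q/∂M)·(M/Q) = 0.000408364 × (40650/67.172) = 0.247.
Since 0 < η < 1, this is a necessity.

0.247 (necessity)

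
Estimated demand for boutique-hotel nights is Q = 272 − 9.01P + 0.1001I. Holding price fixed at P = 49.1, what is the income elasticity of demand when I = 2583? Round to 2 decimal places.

2.93

At P = 49.1, I = 2583: Q = 88.167.
Holding P constant, ∂Q/∂I = 0.1001.
η_I = (∂Q/∂I)·(I/Q) = 0.1001 × (2583/88.167) = 2.93.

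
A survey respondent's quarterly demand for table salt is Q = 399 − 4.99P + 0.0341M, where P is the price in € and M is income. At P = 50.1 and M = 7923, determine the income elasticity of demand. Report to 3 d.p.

At P = 50.1, M = 7923: Q = 419.175.
Holding P constant, ∂Q/∂M = 0.0341.
η_M = (∂Q/∂M)·(M/Q) = 0.0341 × (7923/419.175) = 0.645.

0.645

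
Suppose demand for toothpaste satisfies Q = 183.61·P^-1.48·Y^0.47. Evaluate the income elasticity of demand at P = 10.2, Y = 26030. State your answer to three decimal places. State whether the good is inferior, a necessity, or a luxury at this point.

0.470 (necessity)

For a multiplicative demand Q = A·P^α·Y^β, the income elasticity is β everywhere.
Here β = 0.47, so η = 0.470.
Since 0 < η < 1, this is a necessity.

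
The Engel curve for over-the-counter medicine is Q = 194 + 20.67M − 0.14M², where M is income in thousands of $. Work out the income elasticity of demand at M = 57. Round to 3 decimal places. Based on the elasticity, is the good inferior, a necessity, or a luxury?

0.293 (necessity)

At M = 57: Q = 917.3300.
dQ/dM = 20.67 − 0.28M = 4.71000.
η = (dQ/dM)·(M/Q) = 4.71000 × (57/917.3300) = 0.293.
0 < η < 1 ⇒ necessity.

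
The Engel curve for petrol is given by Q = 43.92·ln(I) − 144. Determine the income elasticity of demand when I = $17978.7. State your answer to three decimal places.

0.153

At I = 17978.7: Q = 286.282.
dQ/dI = 43.92/I = 0.00244289 at this income.
η = (dQ/dI)·(I/Q) = 0.00244289 × (17978.7/286.282) = 0.153.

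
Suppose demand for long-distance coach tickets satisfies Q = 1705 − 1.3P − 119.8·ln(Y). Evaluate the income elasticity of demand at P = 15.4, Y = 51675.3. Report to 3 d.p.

At P = 15.4, Y = 51675.3: Q = 384.822.
Holding P constant, ∂Q/∂Y = -119.8/Y = -0.00231832.
η_Y = (∂Q/∂Y)·(Y/Q) = -0.00231832 × (51675.3/384.822) = -0.311.

-0.311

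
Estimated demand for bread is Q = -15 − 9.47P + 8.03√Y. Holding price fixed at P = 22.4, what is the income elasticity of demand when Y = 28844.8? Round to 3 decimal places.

0.600

At P = 22.4, Y = 28844.8: Q = 1136.668.
Holding P constant, ∂Q/∂Y = 8.03/(2√Y) = 0.0236402.
η_Y = (∂Q/∂Y)·(Y/Q) = 0.0236402 × (28844.8/1136.668) = 0.600.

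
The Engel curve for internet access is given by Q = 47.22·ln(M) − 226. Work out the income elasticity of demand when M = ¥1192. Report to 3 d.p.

At M = 1192: Q = 108.478.
dQ/dM = 47.22/M = 0.0396141 at this income.
η = (dQ/dM)·(M/Q) = 0.0396141 × (1192/108.478) = 0.435.

0.435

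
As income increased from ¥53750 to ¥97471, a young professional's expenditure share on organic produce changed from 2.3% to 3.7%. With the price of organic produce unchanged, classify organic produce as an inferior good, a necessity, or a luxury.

The budget share rises as income rises, so η > 1.

luxury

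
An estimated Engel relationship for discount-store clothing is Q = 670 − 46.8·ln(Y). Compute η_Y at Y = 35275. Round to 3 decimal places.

At Y = 35275: Q = 179.960.
dQ/dY = -46.8/Y = -0.00132672 at this income.
η = (dQ/dY)·(Y/Q) = -0.00132672 × (35275/179.960) = -0.260.

-0.260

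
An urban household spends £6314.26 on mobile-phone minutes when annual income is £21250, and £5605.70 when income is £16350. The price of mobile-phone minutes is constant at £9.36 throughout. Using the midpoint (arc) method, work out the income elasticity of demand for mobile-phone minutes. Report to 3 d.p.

With a constant price, Q₁ = 6314.26/9.36 = 674.600 and Q₂ = 5605.70/9.36 = 598.900 (equivalently, work directly with expenditure since P cancels).
Midpoint %ΔQ = (5605.70 − 6314.26)/5959.98 = -0.11889; midpoint %ΔI = (16350 − 21250)/18800 = -0.26064.
η = -0.11889 / -0.26064 = 0.456.

0.456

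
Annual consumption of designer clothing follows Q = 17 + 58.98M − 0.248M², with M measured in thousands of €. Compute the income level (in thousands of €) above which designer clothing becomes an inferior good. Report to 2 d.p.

dQ/dM = 58.98 − 0.496M.
The good is inferior where dQ/dM < 0. Setting dQ/dM = 0 gives M = 58.98 / 0.496 = 118.91.

118.91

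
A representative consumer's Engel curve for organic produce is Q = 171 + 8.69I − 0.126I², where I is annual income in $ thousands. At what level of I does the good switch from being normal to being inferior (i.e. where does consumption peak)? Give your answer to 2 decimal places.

34.48

dQ/dI = 8.69 − 0.252I.
The good is inferior where dQ/dI < 0. Setting dQ/dI = 0 gives I = 8.69 / 0.252 = 34.48.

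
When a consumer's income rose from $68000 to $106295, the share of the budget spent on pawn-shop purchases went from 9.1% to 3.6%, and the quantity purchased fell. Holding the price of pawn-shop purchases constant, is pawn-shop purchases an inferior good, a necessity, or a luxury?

Quantity demanded falls as income rises, so η < 0.

inferior good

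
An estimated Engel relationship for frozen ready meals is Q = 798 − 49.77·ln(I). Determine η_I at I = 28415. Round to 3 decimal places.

-0.173

At I = 28415: Q = 287.625.
dQ/dI = -49.77/I = -0.00175154 at this income.
η = (dQ/dI)·(I/Q) = -0.00175154 × (28415/287.625) = -0.173.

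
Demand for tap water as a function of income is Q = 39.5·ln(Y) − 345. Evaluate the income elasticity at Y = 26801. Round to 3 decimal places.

At Y = 26801: Q = 57.750.
dQ/dY = 39.5/Y = 0.00147383 at this income.
η = (dQ/dY)·(Y/Q) = 0.00147383 × (26801/57.750) = 0.684.

0.684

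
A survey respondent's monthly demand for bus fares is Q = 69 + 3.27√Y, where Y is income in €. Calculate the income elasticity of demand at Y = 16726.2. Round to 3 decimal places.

0.430

At Y = 16726.2: Q = 491.908.
dQ/dY = 3.27/(2√Y) = 0.0126421 at this income.
η = (dQ/dY)·(Y/Q) = 0.0126421 × (16726.2/491.908) = 0.430.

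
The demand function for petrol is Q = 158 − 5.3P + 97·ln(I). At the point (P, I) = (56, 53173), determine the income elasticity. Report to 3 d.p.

At P = 56, I = 53173: Q = 916.687.
Holding P constant, ∂Q/∂I = 97/I = 0.00182423.
η_I = (∂Q/∂I)·(I/Q) = 0.00182423 × (53173/916.687) = 0.106.

0.106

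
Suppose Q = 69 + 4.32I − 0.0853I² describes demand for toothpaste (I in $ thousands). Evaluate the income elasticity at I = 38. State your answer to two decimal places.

At I = 38: Q = 109.9868.
dQ/dI = 4.32 − 0.1706I = -2.16280.
η = (dQ/dI)·(I/Q) = -2.16280 × (38/109.9868) = -0.75.

-0.75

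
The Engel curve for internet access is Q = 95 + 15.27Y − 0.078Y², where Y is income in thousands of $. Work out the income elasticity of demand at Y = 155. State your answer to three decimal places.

-2.349

At Y = 155: Q = 587.9000.
dQ/dY = 15.27 − 0.156Y = -8.91000.
η = (dQ/dY)·(Y/Q) = -8.91000 × (155/587.9000) = -2.349.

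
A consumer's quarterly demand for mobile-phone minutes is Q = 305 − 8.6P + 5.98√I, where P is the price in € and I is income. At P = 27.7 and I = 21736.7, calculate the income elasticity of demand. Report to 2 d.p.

0.46

At P = 27.7, I = 21736.7: Q = 948.434.
Holding P constant, ∂Q/∂I = 5.98/(2√I) = 0.0202803.
η_I = (∂Q/∂I)·(I/Q) = 0.0202803 × (21736.7/948.434) = 0.46.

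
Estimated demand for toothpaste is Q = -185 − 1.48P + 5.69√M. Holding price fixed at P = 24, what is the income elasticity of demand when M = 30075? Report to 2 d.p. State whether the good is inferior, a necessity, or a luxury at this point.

0.64 (necessity)

At P = 24, M = 30075: Q = 766.248.
Holding P constant, ∂Q/∂M = 5.69/(2√M) = 0.0164051.
η_M = (∂Q/∂M)·(M/Q) = 0.0164051 × (30075/766.248) = 0.64.
Since 0 < η < 1, this is a necessity.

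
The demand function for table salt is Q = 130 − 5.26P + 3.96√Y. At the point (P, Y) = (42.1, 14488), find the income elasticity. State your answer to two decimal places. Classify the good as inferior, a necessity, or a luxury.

0.62 (necessity)

At P = 42.1, Y = 14488: Q = 385.204.
Holding P constant, ∂Q/∂Y = 3.96/(2√Y) = 0.0164498.
η_Y = (∂Q/∂Y)·(Y/Q) = 0.0164498 × (14488/385.204) = 0.62.
Since 0 < η < 1, this is a necessity.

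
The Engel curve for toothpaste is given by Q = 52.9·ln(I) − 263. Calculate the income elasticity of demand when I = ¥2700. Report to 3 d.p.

At I = 2700: Q = 154.963.
dQ/dI = 52.9/I = 0.0195926 at this income.
η = (dQ/dI)·(I/Q) = 0.0195926 × (2700/154.963) = 0.341.

0.341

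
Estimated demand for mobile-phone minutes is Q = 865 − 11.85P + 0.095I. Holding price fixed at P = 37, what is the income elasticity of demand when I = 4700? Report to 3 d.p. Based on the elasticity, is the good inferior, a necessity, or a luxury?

At P = 37, I = 4700: Q = 873.050.
Holding P constant, ∂Q/∂I = 0.095.
η_I = (∂Q/∂I)·(I/Q) = 0.095 × (4700/873.050) = 0.511.
Since 0 < η < 1, this is a necessity.

0.511 (necessity)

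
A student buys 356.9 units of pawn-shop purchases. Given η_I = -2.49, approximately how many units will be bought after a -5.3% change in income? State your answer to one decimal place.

404.0

%ΔQ ≈ η × %ΔI = -2.49 × (-5.3%) = 13.197%.
New Q ≈ 356.9 × (1 + 0.13197) = 404.0.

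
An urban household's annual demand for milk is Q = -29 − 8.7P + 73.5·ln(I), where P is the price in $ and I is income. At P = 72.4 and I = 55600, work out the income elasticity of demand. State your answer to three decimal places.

At P = 72.4, I = 55600: Q = 144.176.
Holding P constant, ∂Q/∂I = 73.5/I = 0.00132194.
η_I = (∂Q/∂I)·(I/Q) = 0.00132194 × (55600/144.176) = 0.510.

0.510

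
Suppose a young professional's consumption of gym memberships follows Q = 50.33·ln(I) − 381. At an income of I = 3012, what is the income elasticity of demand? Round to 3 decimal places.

2.271

At I = 3012: Q = 22.161.
dQ/dI = 50.33/I = 0.0167098 at this income.
η = (dQ/dI)·(I/Q) = 0.0167098 × (3012/22.161) = 2.271.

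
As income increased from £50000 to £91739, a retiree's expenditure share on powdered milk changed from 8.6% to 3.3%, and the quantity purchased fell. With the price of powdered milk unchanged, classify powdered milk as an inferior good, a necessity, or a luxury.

Quantity demanded falls as income rises, so η < 0.

inferior good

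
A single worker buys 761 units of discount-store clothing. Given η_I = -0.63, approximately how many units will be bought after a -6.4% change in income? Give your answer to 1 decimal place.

791.7

%ΔQ ≈ η × %ΔI = -0.63 × (-6.4%) = 4.032%.
New Q ≈ 761 × (1 + 0.04032) = 791.7.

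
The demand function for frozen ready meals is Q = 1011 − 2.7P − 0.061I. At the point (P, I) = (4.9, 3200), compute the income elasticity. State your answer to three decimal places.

-0.243

At P = 4.9, I = 3200: Q = 802.570.
Holding P constant, ∂Q/∂I = −0.061.
η_I = (∂Q/∂I)·(I/Q) = -0.061 × (3200/802.570) = -0.243.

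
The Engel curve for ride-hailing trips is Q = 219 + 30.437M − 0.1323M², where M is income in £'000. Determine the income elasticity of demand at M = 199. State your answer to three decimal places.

At M = 199: Q = 1036.7507.
dQ/dM = 30.437 − 0.2646M = -22.21840.
η = (dQ/dM)·(M/Q) = -22.21840 × (199/1036.7507) = -4.265.

-4.265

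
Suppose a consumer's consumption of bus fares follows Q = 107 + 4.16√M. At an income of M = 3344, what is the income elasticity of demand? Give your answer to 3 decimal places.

At M = 3344: Q = 347.562.
dQ/dM = 4.16/(2√M) = 0.0359692 at this income.
η = (dQ/dM)·(M/Q) = 0.0359692 × (3344/347.562) = 0.346.

0.346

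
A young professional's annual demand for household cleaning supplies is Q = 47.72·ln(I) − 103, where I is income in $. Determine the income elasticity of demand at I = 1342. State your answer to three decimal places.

At I = 1342: Q = 240.675.
dQ/dI = 47.72/I = 0.0355589 at this income.
η = (dQ/dI)·(I/Q) = 0.0355589 × (1342/240.675) = 0.198.

0.198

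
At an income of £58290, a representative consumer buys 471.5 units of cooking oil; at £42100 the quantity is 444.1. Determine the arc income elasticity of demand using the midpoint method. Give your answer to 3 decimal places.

ΔQ = 444.1 − 471.5 = -27.4; midpoint Q̄ = (471.5 + 444.1)/2 = 457.8.
ΔI = 42100 − 58290 = -16190; midpoint Ī = (58290 + 42100)/2 = 50195.
η = (ΔQ/Q̄) ÷ (ΔI/Ī) = (-27.4/457.8) ÷ (-16190/50195) = 0.186.

0.186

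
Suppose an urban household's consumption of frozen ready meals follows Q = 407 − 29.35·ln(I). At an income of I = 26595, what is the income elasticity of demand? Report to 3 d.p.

At I = 26595: Q = 107.968.
dQ/dI = -29.35/I = -0.00110359 at this income.
η = (dQ/dI)·(I/Q) = -0.00110359 × (26595/107.968) = -0.272.

-0.272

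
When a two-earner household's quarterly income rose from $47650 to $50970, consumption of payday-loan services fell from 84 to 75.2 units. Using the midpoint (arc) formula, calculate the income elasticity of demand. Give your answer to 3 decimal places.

ΔQ = 75.2 − 84 = -8.8; midpoint Q̄ = (84 + 75.2)/2 = 79.6.
ΔI = 50970 − 47650 = 3320; midpoint Ī = (47650 + 50970)/2 = 49310.
η = (ΔQ/Q̄) ÷ (ΔI/Ī) = (-8.8/79.6) ÷ (3320/49310) = -1.642.

-1.642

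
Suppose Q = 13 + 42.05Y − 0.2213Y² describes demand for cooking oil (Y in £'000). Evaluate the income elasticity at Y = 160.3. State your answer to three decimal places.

-4.341

At Y = 160.3: Q = 1067.0703.
dQ/dY = 42.05 − 0.4426Y = -28.89878.
η = (dQ/dY)·(Y/Q) = -28.89878 × (160.3/1067.0703) = -4.341.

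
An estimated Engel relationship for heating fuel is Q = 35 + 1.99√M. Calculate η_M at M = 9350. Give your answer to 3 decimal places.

At M = 9350: Q = 227.424.
dQ/dM = 1.99/(2√M) = 0.01029 at this income.
η = (dQ/dM)·(M/Q) = 0.01029 × (9350/227.424) = 0.423.

0.423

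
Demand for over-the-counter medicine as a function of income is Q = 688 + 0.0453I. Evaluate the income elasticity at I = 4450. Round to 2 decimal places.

At I = 4450: Q = 889.585.
dQ/dI = 0.0453.
η = (dQ/dI)·(I/Q) = 0.0453 × (4450/889.585) = 0.23.

0.23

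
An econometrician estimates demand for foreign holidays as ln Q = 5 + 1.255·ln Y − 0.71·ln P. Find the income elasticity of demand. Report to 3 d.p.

In a log-linear demand, the coefficient on ln Y is the income elasticity.
So η = 1.255.

1.255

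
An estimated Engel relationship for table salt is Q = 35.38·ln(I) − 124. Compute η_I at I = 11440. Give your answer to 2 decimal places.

0.17

At I = 11440: Q = 206.622.
dQ/dI = 35.38/I = 0.00309266 at this income.
η = (dQ/dI)·(I/Q) = 0.00309266 × (11440/206.622) = 0.17.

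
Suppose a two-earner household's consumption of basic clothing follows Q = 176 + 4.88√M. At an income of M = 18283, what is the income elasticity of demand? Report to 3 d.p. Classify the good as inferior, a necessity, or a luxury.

At M = 18283: Q = 835.847.
dQ/dM = 4.88/(2√M) = 0.0180454 at this income.
η = (dQ/dM)·(M/Q) = 0.0180454 × (18283/835.847) = 0.395.
Since 0 < η < 1, the good is a necessity.

0.395 (necessity)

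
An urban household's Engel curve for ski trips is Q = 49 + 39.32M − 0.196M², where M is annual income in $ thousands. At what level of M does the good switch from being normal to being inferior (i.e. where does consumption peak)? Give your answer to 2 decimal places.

100.31

dQ/dM = 39.32 − 0.392M.
The good is inferior where dQ/dM < 0. Setting dQ/dM = 0 gives M = 39.32 / 0.392 = 100.31.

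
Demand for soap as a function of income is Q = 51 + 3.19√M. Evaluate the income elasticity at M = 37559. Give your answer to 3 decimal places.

At M = 37559: Q = 669.227.
dQ/dM = 3.19/(2√M) = 0.00823007 at this income.
η = (dQ/dM)·(M/Q) = 0.00823007 × (37559/669.227) = 0.462.

0.462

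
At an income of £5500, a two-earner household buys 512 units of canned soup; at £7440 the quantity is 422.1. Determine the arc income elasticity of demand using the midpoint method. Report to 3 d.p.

-0.642

ΔQ = 422.1 − 512 = -89.9; midpoint Q̄ = (512 + 422.1)/2 = 467.05.
ΔI = 7440 − 5500 = 1940; midpoint Ī = (5500 + 7440)/2 = 6470.
η = (ΔQ/Q̄) ÷ (ΔI/Ī) = (-89.9/467.05) ÷ (1940/6470) = -0.642.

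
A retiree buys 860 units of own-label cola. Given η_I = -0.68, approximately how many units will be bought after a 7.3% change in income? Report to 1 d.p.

%ΔQ ≈ η × %ΔI = -0.68 × 7.3% = -4.964%.
New Q ≈ 860 × (1 − 0.04964) = 817.3.

817.3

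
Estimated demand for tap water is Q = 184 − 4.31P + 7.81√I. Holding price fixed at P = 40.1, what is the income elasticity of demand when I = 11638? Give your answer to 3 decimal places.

0.493

At P = 40.1, I = 11638: Q = 853.708.
Holding P constant, ∂Q/∂I = 7.81/(2√I) = 0.0361978.
η_I = (∂Q/∂I)·(I/Q) = 0.0361978 × (11638/853.708) = 0.493.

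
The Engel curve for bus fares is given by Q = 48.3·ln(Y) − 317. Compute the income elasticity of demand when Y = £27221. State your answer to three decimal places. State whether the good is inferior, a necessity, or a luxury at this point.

At Y = 27221: Q = 176.227.
dQ/dY = 48.3/Y = 0.00177437 at this income.
η = (dQ/dY)·(Y/Q) = 0.00177437 × (27221/176.227) = 0.274.
Since 0 < η < 1, the good is a necessity.

0.274 (necessity)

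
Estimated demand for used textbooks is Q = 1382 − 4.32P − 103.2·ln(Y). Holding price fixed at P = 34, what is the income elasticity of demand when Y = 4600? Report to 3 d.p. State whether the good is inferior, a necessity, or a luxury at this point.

-0.283 (inferior good)

At P = 34, Y = 4600: Q = 364.751.
Holding P constant, ∂Q/∂Y = -103.2/Y = -0.0224348.
η_Y = (∂Q/∂Y)·(Y/Q) = -0.0224348 × (4600/364.751) = -0.283.
Since η < 0, this is an inferior good.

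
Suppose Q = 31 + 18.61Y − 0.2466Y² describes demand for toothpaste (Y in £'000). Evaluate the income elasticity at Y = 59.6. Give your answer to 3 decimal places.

At Y = 59.6: Q = 264.1933.
dQ/dY = 18.61 − 0.4932Y = -10.78472.
η = (dQ/dY)·(Y/Q) = -10.78472 × (59.6/264.1933) = -2.433.

-2.433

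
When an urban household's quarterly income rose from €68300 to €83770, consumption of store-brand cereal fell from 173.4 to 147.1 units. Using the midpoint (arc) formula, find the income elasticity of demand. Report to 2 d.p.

-0.81

ΔQ = 147.1 − 173.4 = -26.3; midpoint Q̄ = (173.4 + 147.1)/2 = 160.25.
ΔI = 83770 − 68300 = 15470; midpoint Ī = (68300 + 83770)/2 = 76035.
η = (ΔQ/Q̄) ÷ (ΔI/Ī) = (-26.3/160.25) ÷ (15470/76035) = -0.81.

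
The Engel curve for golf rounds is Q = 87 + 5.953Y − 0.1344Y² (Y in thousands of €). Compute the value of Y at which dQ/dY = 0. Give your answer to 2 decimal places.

22.15

dQ/dY = 5.953 − 0.2688Y.
The good is inferior where dQ/dY < 0. Setting dQ/dY = 0 gives Y = 5.953 / 0.2688 = 22.15.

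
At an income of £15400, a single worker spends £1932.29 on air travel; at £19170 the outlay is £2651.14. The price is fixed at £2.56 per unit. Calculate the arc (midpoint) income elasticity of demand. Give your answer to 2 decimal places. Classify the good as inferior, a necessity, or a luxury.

With a constant price, Q₁ = 1932.29/2.56 = 754.801 and Q₂ = 2651.14/2.56 = 1035.602 (equivalently, work directly with expenditure since P cancels).
Midpoint %ΔQ = (2651.14 − 1932.29)/2291.72 = 0.31367; midpoint %ΔI = (19170 − 15400)/17285 = 0.21811.
η = 0.31367 / 0.21811 = 1.44.
η > 1 ⇒ luxury.

1.44 (luxury)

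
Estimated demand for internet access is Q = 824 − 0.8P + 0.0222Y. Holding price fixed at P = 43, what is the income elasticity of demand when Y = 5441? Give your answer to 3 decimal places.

At P = 43, Y = 5441: Q = 910.390.
Holding P constant, ∂Q/∂Y = 0.0222.
η_Y = (∂Q/∂Y)·(Y/Q) = 0.0222 × (5441/910.390) = 0.133.

0.133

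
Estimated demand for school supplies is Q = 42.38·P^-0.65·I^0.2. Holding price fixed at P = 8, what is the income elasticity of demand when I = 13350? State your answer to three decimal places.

For a multiplicative demand Q = A·P^α·I^β, the income elasticity is β everywhere.
Here β = 0.2, so η = 0.200.

0.200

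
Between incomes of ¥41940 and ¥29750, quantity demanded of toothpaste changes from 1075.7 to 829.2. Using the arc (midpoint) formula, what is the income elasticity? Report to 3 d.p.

0.761

ΔQ = 829.2 − 1075.7 = -246.5; midpoint Q̄ = (1075.7 + 829.2)/2 = 952.45.
ΔI = 29750 − 41940 = -12190; midpoint Ī = (41940 + 29750)/2 = 35845.
η = (ΔQ/Q̄) ÷ (ΔI/Ī) = (-246.5/952.45) ÷ (-12190/35845) = 0.761.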